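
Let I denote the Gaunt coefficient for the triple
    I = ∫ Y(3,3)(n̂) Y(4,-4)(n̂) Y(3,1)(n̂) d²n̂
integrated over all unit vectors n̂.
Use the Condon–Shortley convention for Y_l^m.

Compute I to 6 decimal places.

m-sum 0 ✓  L=10 even ✓  1≤3≤7 ✓
Π(2lᵢ+1) = 7×9×7 = 441
triangle coeff Δ(3,4,3) = 1/34650
Σ_t [1,3]: t=1:−1/72 t=2:+1/16 t=3:−1/72 = 5/144
(3j)²=2/77 [(3 4 3; 0 0 0)], sign=-1
Σ_t [0,0]: t=0:+1/1152 = 1/1152
(3j)²=1/33 [(3 4 3; 3 -4 1)], sign=+1
⇒ 4πI² = 42/121
I = (-1)√(42/121/(4π)) = -0.16619847

-0.166198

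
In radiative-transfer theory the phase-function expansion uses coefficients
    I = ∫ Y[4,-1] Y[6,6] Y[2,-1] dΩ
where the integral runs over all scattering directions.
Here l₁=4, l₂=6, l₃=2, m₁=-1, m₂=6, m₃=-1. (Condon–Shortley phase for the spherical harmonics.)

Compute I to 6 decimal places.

-1 + 6 − 1 = 4 ≠ 0: azimuthal integral kills it; I = 0

0.000000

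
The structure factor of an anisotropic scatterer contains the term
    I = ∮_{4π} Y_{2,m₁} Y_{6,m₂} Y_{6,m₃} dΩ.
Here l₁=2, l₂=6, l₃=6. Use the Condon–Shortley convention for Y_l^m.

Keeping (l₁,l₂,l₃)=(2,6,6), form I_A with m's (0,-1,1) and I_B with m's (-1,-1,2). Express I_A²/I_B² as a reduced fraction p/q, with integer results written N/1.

169/60

Same 2,6,6: normalisation and zero-m 3j drop out of the ratio.
A: Δ: 2! 2! 10! / 15! → 1/90090; sum: t=0:+1/57600 t=1:−1/17280 t=2:+1/120960 = -13/403200; 3j²(2 6 6; 0 -1 1) = Δ·Π!·Σ² = 13/770  (sign +1)
B: Δ: 2! 2! 10! / 15! → 1/90090; sum: t=1:−1/34560 t=2:+1/60480 = -1/80640; 3j²(2 6 6; -1 -1 2) = Δ·Π!·Σ² = 6/1001  (sign -1)
I_A²/I_B² = (13/770)/(6/1001) = 169/60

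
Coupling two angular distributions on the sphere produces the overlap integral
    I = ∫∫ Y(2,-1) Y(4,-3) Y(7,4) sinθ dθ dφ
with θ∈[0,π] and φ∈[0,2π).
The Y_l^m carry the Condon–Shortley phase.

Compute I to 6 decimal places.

0.000000

triangle: need 2≤l₃≤6, have 7; I=0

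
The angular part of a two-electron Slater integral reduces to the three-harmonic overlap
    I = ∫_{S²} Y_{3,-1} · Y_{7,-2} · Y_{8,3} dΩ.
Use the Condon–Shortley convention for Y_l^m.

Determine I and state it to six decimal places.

-0.144372

m-sum 0 ✓  L=18 even ✓  4≤8≤10 ✓
Π(2lᵢ+1) = 7×15×17 = 1785
triangle coeff Δ(3,7,8) = 1/5290740
Σ_t [0,2]: t=0:+1/7257600 t=1:−1/2073600 t=2:+1/7257600 = -1/4838400
(3j)²=252/20995 [(3 7 8; 0 0 0)], sign=-1
Σ_t [0,2]: t=0:+1/29030400 t=1:−1/5806080 t=2:+1/17418240 = -1/12441600
(3j)²=154/12597 [(3 7 8; -1 -2 3)], sign=+1
⇒ 4πI² = 271656/1037153
I = (-1)√(271656/1037153/(4π)) = -0.14437211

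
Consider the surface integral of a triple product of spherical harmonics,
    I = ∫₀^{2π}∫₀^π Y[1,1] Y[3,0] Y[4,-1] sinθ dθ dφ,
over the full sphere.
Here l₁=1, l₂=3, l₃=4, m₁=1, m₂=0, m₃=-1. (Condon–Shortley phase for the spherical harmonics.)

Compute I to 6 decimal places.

Rules hold: Σm=0, L=8 even, 2≤4≤4.
N = 3·7·9 = 189
Δ = 0!·2!·6!/9! = 1/252
Racah Σ t=0..0: t=0:+1/36 = 1/36
⇒ 3j(1 3 4; 0 0 0)² = 4/63, sgn +1
Racah Σ t=0..0: t=0:+1/72 = 1/72
⇒ 3j(1 3 4; 1 0 -1)² = 5/126, sgn -1
4πI² = N·(3j₀)²·(3jₘ)² = 10/21
I = -1·√(0.47619/4π) = -0.19466390

-0.194664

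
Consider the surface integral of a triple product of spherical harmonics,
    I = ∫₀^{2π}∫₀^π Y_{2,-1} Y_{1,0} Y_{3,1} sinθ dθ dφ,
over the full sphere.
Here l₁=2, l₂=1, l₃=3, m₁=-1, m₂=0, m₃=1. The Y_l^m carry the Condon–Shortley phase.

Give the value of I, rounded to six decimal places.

Checks pass: Σm=0; 6 even; l₃=3∈[1,3].
(2·2+1)(2·1+1)(2·3+1) = 105
Δ: 0! 4! 2! / 7! → 1/105
sum: t=0:+1/4 = 1/4
3j²(2 1 3; 0 0 0) = Δ·Π!·Σ² = 3/35  (sign -1)
sum: t=0:+1/6 = 1/6
3j²(2 1 3; -1 0 1) = Δ·Π!·Σ² = 8/105  (sign +1)
combine: 4πI² = 105·3/35·8/105 = 24/35
take √, sign -1: I = -0.23359668

-0.233597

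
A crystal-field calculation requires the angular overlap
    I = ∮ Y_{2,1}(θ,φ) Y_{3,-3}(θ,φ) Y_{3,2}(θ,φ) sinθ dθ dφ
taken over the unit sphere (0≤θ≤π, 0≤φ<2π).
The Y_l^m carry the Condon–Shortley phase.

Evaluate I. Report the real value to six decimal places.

-0.210261

Rules hold: Σm=0, L=8 even, 1≤3≤5.
N = 5·7·7 = 245
Δ = 2!·2!·4!/9! = 1/3780
Racah Σ t=0..2: t=0:+1/24 t=1:−1/4 t=2:+1/24 = -1/6
⇒ 3j(2 3 3; 0 0 0)² = 4/105, sgn +1
Racah Σ t=0..0: t=0:+1/48 = 1/48
⇒ 3j(2 3 3; 1 -3 2)² = 5/84, sgn -1
4πI² = N·(3j₀)²·(3jₘ)² = 5/9
I = -1·√(0.555556/4π) = -0.21026104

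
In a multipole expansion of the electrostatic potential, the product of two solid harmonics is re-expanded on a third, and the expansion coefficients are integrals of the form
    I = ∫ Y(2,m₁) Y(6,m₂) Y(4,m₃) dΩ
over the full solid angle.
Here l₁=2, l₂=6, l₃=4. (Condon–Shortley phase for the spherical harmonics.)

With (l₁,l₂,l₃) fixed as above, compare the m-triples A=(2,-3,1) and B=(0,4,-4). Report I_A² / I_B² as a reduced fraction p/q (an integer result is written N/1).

Same 2,6,4: normalisation and zero-m 3j drop out of the ratio.
A: Δ: 4! 0! 8! / 13! → 1/6435; sum: t=0:+1/17280 = 1/17280; 3j²(2 6 4; 2 -3 1) = Δ·Π!·Σ² = 14/715  (sign -1)
B: Δ: 4! 0! 8! / 13! → 1/6435; sum: t=2:+1/161280 = 1/161280; 3j²(2 6 4; 0 4 -4) = Δ·Π!·Σ² = 1/143  (sign +1)
I_A²/I_B² = (14/715)/(1/143) = 14/5

14/5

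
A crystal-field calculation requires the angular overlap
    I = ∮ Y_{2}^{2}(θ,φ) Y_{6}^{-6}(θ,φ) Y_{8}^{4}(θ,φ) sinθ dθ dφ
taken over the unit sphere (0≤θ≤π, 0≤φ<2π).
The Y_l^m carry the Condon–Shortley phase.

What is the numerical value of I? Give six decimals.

Rules hold: Σm=0, L=16 even, 4≤8≤8.
N = 5·13·17 = 1105
Δ = 0!·4!·12!/17! = 1/30940
Racah Σ t=0..0: t=0:+1/2073600 = 1/2073600
⇒ 3j(2 6 8; 0 0 0)² = 28/1105, sgn +1
Racah Σ t=0..0: t=0:+1/11496038400 = 1/11496038400
⇒ 3j(2 6 8; 2 -6 4)² = 1/30940, sgn +1
4πI² = N·(3j₀)²·(3jₘ)² = 1/1105
I = +1·√(0.000904977/4π) = 0.00848621

0.008486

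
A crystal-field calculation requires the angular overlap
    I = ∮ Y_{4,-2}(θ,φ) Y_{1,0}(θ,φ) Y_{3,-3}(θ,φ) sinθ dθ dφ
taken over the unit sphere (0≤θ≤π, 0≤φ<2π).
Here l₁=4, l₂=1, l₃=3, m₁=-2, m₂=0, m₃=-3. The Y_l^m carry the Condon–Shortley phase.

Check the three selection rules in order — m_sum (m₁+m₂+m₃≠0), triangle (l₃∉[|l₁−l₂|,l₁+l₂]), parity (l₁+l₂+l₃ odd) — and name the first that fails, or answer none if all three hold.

m_sum

Σmᵢ = -5  ✗
l₃∈[|l₁−l₂|,l₁+l₂]=[3,5], have l₃=3
Σlᵢ = 8 ⇒ even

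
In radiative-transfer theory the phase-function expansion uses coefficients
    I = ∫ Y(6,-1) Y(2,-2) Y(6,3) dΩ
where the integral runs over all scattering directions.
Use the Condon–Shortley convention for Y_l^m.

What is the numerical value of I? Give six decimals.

Rules hold: Σm=0, L=14 even, 4≤6≤8.
N = 13·5·13 = 845
Δ = 2!·10!·2!/15! = 1/90090
Racah Σ t=0..2: t=0:+1/69120 t=1:−1/14400 t=2:+1/69120 = -7/172800
⇒ 3j(6 2 6; 0 0 0)² = 14/715, sgn -1
Racah Σ t=0..0: t=0:+1/120960 = 1/120960
⇒ 3j(6 2 6; -1 -2 3)² = 24/1001, sgn -1
4πI² = N·(3j₀)²·(3jₘ)² = 48/121
I = +1·√(0.396694/4π) = 0.17767364

0.177674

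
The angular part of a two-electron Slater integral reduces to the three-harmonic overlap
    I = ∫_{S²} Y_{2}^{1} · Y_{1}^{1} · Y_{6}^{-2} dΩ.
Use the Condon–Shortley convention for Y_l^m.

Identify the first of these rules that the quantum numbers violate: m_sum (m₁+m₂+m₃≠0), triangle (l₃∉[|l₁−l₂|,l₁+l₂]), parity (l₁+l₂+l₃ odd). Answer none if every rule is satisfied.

Σmᵢ = 0  ✓
l₃∈[|l₁−l₂|,l₁+l₂]=[1,3], have l₃=6  ✗
Σlᵢ = 9 ⇒ odd

triangle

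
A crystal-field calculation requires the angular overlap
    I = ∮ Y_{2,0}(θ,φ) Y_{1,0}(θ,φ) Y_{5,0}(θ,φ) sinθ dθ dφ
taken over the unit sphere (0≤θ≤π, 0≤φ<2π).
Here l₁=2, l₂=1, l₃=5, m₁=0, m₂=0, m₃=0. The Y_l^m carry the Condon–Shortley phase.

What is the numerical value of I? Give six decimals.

0.000000

|2−1|≤5≤2+1 violated ⇒ I = 0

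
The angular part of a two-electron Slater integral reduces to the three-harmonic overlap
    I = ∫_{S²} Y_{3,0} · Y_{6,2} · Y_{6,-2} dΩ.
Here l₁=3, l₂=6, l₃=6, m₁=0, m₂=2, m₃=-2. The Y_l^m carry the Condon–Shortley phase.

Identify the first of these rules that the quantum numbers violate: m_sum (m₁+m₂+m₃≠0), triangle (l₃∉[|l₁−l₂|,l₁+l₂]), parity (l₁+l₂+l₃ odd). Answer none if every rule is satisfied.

parity

m₁+m₂+m₃ = 0 + 2 − 2 = 0  ✓
triangle: |3−6|=3 ≤ l₃=6 ≤ 3+6=9  ✓
parity: l₁+l₂+l₃ = 15 is odd  ✗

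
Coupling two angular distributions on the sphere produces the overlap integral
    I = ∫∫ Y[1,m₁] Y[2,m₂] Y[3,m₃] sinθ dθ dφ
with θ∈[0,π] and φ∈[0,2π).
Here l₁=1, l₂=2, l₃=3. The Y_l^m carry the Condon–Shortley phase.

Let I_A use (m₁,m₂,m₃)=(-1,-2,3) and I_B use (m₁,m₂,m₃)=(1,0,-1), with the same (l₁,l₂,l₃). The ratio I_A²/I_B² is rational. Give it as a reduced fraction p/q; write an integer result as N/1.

Shared (l₁,l₂,l₃)=(1,2,3): N and (l;000)² cancel in I_A²/I_B².
A: Δ = 0!·2!·4!/7! = 1/105; Racah Σ t=0..0: t=0:+1/48 = 1/48; ⇒ 3j(1 2 3; -1 -2 3)² = 1/7, sgn +1
B: Δ = 0!·2!·4!/7! = 1/105; Racah Σ t=0..0: t=0:+1/8 = 1/8; ⇒ 3j(1 2 3; 1 0 -1)² = 2/35, sgn +1
I_A²/I_B² = (1/7)/(2/35) = 5/2

5/2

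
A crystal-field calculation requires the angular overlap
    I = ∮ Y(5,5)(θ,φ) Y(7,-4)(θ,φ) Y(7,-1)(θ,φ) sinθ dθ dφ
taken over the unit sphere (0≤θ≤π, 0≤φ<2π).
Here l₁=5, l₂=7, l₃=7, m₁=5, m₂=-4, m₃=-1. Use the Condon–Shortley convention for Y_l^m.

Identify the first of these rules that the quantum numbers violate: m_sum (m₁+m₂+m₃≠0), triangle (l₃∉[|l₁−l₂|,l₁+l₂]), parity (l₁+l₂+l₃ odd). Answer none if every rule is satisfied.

azimuthal sum: 5 − 4 − 1 = 0  ✓
2 ≤ 7 ≤ 12 (triangle on l)  ✓
L = 5 + 7 + 7 = 19 (odd)  ✗

parity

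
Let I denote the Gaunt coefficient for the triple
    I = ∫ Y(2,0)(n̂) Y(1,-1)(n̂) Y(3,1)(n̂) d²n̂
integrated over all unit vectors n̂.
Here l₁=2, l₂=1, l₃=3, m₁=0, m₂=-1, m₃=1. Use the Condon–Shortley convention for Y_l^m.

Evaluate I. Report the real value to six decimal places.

Checks pass: Σm=0; 6 even; l₃=3∈[1,3].
(2·2+1)(2·1+1)(2·3+1) = 105
Δ: 0! 4! 2! / 7! → 1/105
sum: t=0:+1/4 = 1/4
3j²(2 1 3; 0 0 0) = Δ·Π!·Σ² = 3/35  (sign -1)
sum: t=0:+1/8 = 1/8
3j²(2 1 3; 0 -1 1) = Δ·Π!·Σ² = 2/35  (sign +1)
combine: 4πI² = 105·3/35·2/35 = 18/35
take √, sign -1: I = -0.20230066

-0.202301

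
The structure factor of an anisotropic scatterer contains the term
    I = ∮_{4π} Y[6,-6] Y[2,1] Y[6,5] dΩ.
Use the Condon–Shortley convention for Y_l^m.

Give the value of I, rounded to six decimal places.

0.178412

m-sum 0 ✓  L=14 even ✓  4≤6≤8 ✓
Π(2lᵢ+1) = 13×5×13 = 845
triangle coeff Δ(6,2,6) = 1/90090
Σ_t [0,2]: t=0:+1/69120 t=1:−1/14400 t=2:+1/69120 = -7/172800
(3j)²=14/715 [(6 2 6; 0 0 0)], sign=-1
Σ_t [2,2]: t=2:+1/7257600 = 1/7257600
(3j)²=11/455 [(6 2 6; -6 1 5)], sign=-1
⇒ 4πI² = 2/5
I = (+1)√(2/5/(4π)) = 0.17841241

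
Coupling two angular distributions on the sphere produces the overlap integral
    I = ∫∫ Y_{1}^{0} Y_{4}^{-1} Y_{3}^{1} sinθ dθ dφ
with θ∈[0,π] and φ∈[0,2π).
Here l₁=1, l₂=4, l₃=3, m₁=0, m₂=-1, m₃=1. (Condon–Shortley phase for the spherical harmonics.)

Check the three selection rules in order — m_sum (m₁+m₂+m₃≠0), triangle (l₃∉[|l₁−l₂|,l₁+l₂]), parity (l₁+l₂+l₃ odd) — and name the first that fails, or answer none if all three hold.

none

azimuthal sum: 0 − 1 + 1 = 0  ✓
3 ≤ 3 ≤ 5 (triangle on l)  ✓
L = 1 + 4 + 3 = 8 (even)  ✓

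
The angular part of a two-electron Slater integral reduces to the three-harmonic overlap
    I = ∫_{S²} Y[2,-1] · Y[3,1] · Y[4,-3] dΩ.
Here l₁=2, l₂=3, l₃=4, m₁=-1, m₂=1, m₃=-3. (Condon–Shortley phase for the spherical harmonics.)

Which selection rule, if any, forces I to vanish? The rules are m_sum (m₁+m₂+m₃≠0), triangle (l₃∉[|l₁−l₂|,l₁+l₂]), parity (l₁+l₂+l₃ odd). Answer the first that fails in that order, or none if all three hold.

Σmᵢ = -3  ✗
l₃∈[|l₁−l₂|,l₁+l₂]=[1,5], have l₃=4
Σlᵢ = 9 ⇒ odd

m_sum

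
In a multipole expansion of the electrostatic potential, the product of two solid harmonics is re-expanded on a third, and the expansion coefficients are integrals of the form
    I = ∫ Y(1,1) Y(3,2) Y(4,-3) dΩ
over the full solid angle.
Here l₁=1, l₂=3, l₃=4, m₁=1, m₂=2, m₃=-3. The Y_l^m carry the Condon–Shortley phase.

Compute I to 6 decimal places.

Rules hold: Σm=0, L=8 even, 2≤4≤4.
N = 3·7·9 = 189
Δ = 0!·2!·6!/9! = 1/252
Racah Σ t=0..0: t=0:+1/36 = 1/36
⇒ 3j(1 3 4; 0 0 0)² = 4/63, sgn +1
Racah Σ t=0..0: t=0:+1/240 = 1/240
⇒ 3j(1 3 4; 1 2 -3)² = 1/12, sgn -1
4πI² = N·(3j₀)²·(3jₘ)² = 1/1
I = -1·√(1/4π) = -0.28209479

-0.282095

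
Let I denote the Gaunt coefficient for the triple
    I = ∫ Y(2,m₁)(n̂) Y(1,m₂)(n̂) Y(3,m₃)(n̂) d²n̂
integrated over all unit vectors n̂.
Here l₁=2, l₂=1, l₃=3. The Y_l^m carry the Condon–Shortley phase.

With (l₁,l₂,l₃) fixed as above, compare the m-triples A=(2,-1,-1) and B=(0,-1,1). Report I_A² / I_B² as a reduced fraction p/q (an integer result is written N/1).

1/6

Shared (l₁,l₂,l₃)=(2,1,3): N and (l;000)² cancel in I_A²/I_B².
A: Δ = 0!·4!·2!/7! = 1/105; Racah Σ t=0..0: t=0:+1/48 = 1/48; ⇒ 3j(2 1 3; 2 -1 -1)² = 1/105, sgn +1
B: Δ = 0!·4!·2!/7! = 1/105; Racah Σ t=0..0: t=0:+1/8 = 1/8; ⇒ 3j(2 1 3; 0 -1 1)² = 2/35, sgn +1
I_A²/I_B² = (1/105)/(2/35) = 1/6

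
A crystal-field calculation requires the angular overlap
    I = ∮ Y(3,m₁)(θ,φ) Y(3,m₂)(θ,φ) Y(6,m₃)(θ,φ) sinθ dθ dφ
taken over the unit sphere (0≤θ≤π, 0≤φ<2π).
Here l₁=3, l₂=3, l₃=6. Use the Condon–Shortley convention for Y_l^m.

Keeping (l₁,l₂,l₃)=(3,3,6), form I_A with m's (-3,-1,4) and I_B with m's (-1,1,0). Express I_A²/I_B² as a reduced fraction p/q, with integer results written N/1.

Shared (l₁,l₂,l₃)=(3,3,6): N and (l;000)² cancel in I_A²/I_B².
A: Δ = 0!·6!·6!/13! = 1/12012; Racah Σ t=0..0: t=0:+1/34560 = 1/34560; ⇒ 3j(3 3 6; -3 -1 4)² = 5/286, sgn +1
B: Δ = 0!·6!·6!/13! = 1/12012; Racah Σ t=0..0: t=0:+1/2304 = 1/2304; ⇒ 3j(3 3 6; -1 1 0)² = 75/4004, sgn +1
I_A²/I_B² = (5/286)/(75/4004) = 14/15

14/15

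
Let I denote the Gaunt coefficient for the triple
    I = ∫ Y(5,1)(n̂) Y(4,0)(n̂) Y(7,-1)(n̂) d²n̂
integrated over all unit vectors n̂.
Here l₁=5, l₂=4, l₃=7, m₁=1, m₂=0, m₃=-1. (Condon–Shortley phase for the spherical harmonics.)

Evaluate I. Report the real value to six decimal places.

m-sum 0 ✓  L=16 even ✓  1≤7≤9 ✓
Π(2lᵢ+1) = 11×9×15 = 1485
triangle coeff Δ(5,4,7) = 1/6126120
Σ_t [0,2]: t=0:+1/69120 t=1:−1/20736 t=2:+1/69120 = -1/51840
(3j)²=280/21879 [(5 4 7; 0 0 0)], sign=+1
Σ_t [0,2]: t=0:+1/55296 t=1:−1/25920 t=2:+1/138240 = -11/829440
(3j)²=11/1326 [(5 4 7; 1 0 -1)], sign=-1
⇒ 4πI² = 7700/48841
I = (-1)√(7700/48841/(4π)) = -0.11200777

-0.112008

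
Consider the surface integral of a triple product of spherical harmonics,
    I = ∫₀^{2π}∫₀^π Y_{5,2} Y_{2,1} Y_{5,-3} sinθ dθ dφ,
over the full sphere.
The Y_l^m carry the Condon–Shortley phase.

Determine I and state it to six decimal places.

m-sum 0 ✓  L=12 even ✓  3≤5≤7 ✓
Π(2lᵢ+1) = 11×5×11 = 605
triangle coeff Δ(5,2,5) = 1/38610
Σ_t [0,2]: t=0:+1/2880 t=1:−1/576 t=2:+1/2880 = -1/960
(3j)²=10/429 [(5 2 5; 0 0 0)], sign=+1
Σ_t [1,2]: t=1:−1/2880 t=2:+1/10080 = -1/4032
(3j)²=10/429 [(5 2 5; 2 1 -3)], sign=-1
⇒ 4πI² = 500/1521
I = (-1)√(500/1521/(4π)) = -0.16173926

-0.161739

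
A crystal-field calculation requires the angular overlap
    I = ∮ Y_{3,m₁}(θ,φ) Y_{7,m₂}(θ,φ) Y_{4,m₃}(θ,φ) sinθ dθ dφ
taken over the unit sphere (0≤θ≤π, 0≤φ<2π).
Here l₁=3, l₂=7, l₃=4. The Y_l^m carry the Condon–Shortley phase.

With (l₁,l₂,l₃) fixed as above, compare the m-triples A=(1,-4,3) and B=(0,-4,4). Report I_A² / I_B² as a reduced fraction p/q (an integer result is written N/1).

Shared (l₁,l₂,l₃)=(3,7,4): N and (l;000)² cancel in I_A²/I_B².
A: Δ = 6!·0!·8!/15! = 1/45045; Racah Σ t=2..2: t=2:+1/241920 = 1/241920; ⇒ 3j(3 7 4; 1 -4 3)² = 2/91, sgn -1
B: Δ = 6!·0!·8!/15! = 1/45045; Racah Σ t=3..3: t=3:−1/1451520 = -1/1451520; ⇒ 3j(3 7 4; 0 -4 4)² = 1/273, sgn -1
I_A²/I_B² = (2/91)/(1/273) = 6/1

6/1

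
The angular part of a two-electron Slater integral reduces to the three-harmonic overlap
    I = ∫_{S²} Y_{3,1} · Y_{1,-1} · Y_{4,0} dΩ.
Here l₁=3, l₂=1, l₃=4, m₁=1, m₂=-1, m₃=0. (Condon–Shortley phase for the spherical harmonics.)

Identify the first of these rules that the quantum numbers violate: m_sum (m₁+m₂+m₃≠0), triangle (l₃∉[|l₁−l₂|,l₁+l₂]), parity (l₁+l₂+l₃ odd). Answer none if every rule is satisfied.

azimuthal sum: 1 − 1 + 0 = 0  ✓
2 ≤ 4 ≤ 4 (triangle on l)  ✓
L = 3 + 1 + 4 = 8 (even)  ✓

none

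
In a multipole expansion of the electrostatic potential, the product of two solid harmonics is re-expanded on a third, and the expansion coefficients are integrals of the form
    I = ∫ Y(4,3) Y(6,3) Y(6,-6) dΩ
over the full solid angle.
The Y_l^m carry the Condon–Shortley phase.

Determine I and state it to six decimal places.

-0.119136

Checks pass: Σm=0; 16 even; l₃=6∈[2,10].
(2·4+1)(2·6+1)(2·6+1) = 1521
Δ: 4! 4! 8! / 17! → 1/15315300
sum: t=0:+1/829440 t=1:−1/25920 t=2:+1/9216 t=3:−1/25920 t=4:+1/829440 = 7/207360
3j²(4 6 6; 0 0 0) = Δ·Π!·Σ² = 28/2431  (sign +1)
sum: t=1:−1/5806080 = -1/5806080
3j²(4 6 6; 3 3 -6) = Δ·Π!·Σ² = 9/884  (sign -1)
combine: 4πI² = 1521·28/2431·9/884 = 567/3179
take √, sign -1: I = -0.11913554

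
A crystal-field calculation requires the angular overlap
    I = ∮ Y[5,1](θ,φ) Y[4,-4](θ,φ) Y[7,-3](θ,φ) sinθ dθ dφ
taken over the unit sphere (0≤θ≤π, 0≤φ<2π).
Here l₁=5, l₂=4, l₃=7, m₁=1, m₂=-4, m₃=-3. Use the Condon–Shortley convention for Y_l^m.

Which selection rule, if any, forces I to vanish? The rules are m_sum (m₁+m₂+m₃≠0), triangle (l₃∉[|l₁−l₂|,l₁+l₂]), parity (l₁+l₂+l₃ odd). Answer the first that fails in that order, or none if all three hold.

m_sum

azimuthal sum: 1 − 4 − 3 = -6  ✗
1 ≤ 7 ≤ 9 (triangle on l)
L = 5 + 4 + 7 = 16 (even)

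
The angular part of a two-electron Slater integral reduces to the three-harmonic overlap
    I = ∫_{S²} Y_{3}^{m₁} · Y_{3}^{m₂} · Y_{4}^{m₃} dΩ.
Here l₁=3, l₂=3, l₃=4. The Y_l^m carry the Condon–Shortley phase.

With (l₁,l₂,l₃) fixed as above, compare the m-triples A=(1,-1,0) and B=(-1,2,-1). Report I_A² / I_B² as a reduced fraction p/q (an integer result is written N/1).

l's match ⇒ only the (l;m) 3-j factors differ between A and B.
A: triangle coeff Δ(3,3,4) = 1/34650; Σ_t [0,2]: t=0:+1/32 t=1:−1/36 t=2:+1/1152 = 5/1152; (3j)²=1/1386 [(3 3 4; 1 -1 0)], sign=+1
B: triangle coeff Δ(3,3,4) = 1/34650; Σ_t [1,2]: t=1:−1/144 t=2:+1/48 = 1/72; (3j)²=16/693 [(3 3 4; -1 2 -1)], sign=-1
I_A²/I_B² = (1/1386)/(16/693) = 1/32

1/32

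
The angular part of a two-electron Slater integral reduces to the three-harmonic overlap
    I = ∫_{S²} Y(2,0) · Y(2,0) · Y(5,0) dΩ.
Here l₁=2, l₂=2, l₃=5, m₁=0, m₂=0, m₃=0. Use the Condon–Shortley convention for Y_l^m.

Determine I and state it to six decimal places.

0.000000

l₃=5 ∉ [0,4] — triangle fails ⇒ I = 0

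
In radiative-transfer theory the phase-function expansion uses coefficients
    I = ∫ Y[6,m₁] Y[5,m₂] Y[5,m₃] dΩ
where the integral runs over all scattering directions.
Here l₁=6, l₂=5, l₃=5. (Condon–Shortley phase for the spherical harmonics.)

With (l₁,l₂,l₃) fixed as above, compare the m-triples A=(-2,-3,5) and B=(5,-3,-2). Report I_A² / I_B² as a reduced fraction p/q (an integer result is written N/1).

Shared (l₁,l₂,l₃)=(6,5,5): N and (l;000)² cancel in I_A²/I_B².
A: Δ = 6!·6!·4!/17! = 1/28588560; Racah Σ t=2..2: t=2:+1/829440 = 1/829440; ⇒ 3j(6 5 5; -2 -3 5)² = 35/2431, sgn +1
B: Δ = 6!·6!·4!/17! = 1/28588560; Racah Σ t=0..1: t=0:+1/345600 t=1:−1/518400 = 1/1036800; ⇒ 3j(6 5 5; 5 -3 -2)² = 7/2210, sgn -1
I_A²/I_B² = (35/2431)/(7/2210) = 50/11

50/11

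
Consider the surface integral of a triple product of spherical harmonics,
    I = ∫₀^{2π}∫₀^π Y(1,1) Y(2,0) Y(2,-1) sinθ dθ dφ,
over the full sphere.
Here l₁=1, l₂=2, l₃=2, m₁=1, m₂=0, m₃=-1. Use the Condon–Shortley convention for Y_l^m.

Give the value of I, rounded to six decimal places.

L=5 odd ⇒ parity kills the (l;000) factor ⇒ I = 0

0.000000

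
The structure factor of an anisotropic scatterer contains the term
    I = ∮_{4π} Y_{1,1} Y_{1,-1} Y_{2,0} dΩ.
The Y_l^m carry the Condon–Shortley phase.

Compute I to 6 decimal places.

Checks pass: Σm=0; 4 even; l₃=2∈[0,2].
(2·1+1)(2·1+1)(2·2+1) = 45
Δ: 0! 2! 2! / 5! → 1/30
sum: t=0:+1/1 = 1/1
3j²(1 1 2; 0 0 0) = Δ·Π!·Σ² = 2/15  (sign +1)
sum: t=0:+1/4 = 1/4
3j²(1 1 2; 1 -1 0) = Δ·Π!·Σ² = 1/30  (sign +1)
combine: 4πI² = 45·2/15·1/30 = 1/5
take √, sign +1: I = 0.12615663

0.126157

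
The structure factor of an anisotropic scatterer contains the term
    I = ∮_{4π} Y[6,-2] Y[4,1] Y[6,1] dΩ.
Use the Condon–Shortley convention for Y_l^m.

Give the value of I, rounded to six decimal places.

0.113069

m-sum 0 ✓  L=16 even ✓  2≤6≤10 ✓
Π(2lᵢ+1) = 13×9×13 = 1521
triangle coeff Δ(6,4,6) = 1/15315300
Σ_t [0,4]: t=0:+1/829440 t=1:−1/25920 t=2:+1/9216 t=3:−1/25920 t=4:+1/829440 = 7/207360
(3j)²=28/2431 [(6 4 6; 0 0 0)], sign=+1
Σ_t [1,4]: t=1:−1/725760 t=2:+1/34560 t=3:−1/17280 t=4:+1/82944 = -53/2903040
(3j)²=2809/306306 [(6 4 6; -2 1 1)], sign=+1
⇒ 4πI² = 5618/34969
I = (+1)√(5618/34969/(4π)) = 0.11306920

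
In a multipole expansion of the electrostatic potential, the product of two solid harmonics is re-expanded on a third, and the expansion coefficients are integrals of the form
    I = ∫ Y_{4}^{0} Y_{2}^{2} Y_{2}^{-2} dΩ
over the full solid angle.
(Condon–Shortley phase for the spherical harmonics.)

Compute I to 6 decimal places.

0.040299

Rules hold: Σm=0, L=8 even, 2≤2≤6.
N = 9·5·5 = 225
Δ = 4!·4!·0!/9! = 1/630
Racah Σ t=2..2: t=2:+1/16 = 1/16
⇒ 3j(4 2 2; 0 0 0)² = 2/35, sgn +1
Racah Σ t=4..4: t=4:+1/576 = 1/576
⇒ 3j(4 2 2; 0 2 -2)² = 1/630, sgn +1
4πI² = N·(3j₀)²·(3jₘ)² = 1/49
I = +1·√(0.0204082/4π) = 0.04029926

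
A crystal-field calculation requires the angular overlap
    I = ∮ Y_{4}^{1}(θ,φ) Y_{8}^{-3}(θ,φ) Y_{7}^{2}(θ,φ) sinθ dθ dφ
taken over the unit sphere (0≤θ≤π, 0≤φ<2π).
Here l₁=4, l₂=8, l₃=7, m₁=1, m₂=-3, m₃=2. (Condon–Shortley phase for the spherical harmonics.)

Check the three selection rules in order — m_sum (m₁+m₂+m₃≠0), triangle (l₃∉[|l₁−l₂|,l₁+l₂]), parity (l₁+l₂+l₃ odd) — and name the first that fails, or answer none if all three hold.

m₁+m₂+m₃ = 1 − 3 + 2 = 0  ✓
triangle: |4−8|=4 ≤ l₃=7 ≤ 4+8=12  ✓
parity: l₁+l₂+l₃ = 19 is odd  ✗

parity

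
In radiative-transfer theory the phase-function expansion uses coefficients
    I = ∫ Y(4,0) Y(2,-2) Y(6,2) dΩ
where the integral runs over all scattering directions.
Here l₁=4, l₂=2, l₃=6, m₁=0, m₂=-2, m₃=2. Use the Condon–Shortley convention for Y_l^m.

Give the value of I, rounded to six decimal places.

0.133065

m-sum 0 ✓  L=12 even ✓  2≤6≤6 ✓
Π(2lᵢ+1) = 9×5×13 = 585
triangle coeff Δ(4,2,6) = 1/6435
Σ_t [0,0]: t=0:+1/2304 = 1/2304
(3j)²=5/143 [(4 2 6; 0 0 0)], sign=+1
Σ_t [0,0]: t=0:+1/13824 = 1/13824
(3j)²=14/1287 [(4 2 6; 0 -2 2)], sign=+1
⇒ 4πI² = 350/1573
I = (+1)√(350/1573/(4π)) = 0.13306527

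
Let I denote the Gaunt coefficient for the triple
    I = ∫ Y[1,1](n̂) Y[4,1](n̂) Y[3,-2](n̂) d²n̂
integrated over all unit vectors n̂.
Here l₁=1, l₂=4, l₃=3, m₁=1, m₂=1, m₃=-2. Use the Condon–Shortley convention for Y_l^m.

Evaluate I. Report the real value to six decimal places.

m-sum 0 ✓  L=8 even ✓  3≤3≤5 ✓
Π(2lᵢ+1) = 3×9×7 = 189
triangle coeff Δ(1,4,3) = 1/252
Σ_t [1,1]: t=1:−1/36 = -1/36
(3j)²=4/63 [(1 4 3; 0 0 0)], sign=+1
Σ_t [0,0]: t=0:+1/240 = 1/240
(3j)²=1/84 [(1 4 3; 1 1 -2)], sign=-1
⇒ 4πI² = 1/7
I = (-1)√(1/7/(4π)) = -0.10662181

-0.106622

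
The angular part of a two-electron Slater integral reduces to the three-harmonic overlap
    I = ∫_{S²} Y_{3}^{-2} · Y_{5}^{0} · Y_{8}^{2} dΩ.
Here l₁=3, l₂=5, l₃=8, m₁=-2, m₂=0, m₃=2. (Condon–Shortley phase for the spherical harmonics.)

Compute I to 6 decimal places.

0.163251

Checks pass: Σm=0; 16 even; l₃=8∈[2,8].
(2·3+1)(2·5+1)(2·8+1) = 1309
Δ: 0! 6! 10! / 17! → 1/136136
sum: t=0:+1/518400 = 1/518400
3j²(3 5 8; 0 0 0) = Δ·Π!·Σ² = 56/2431  (sign +1)
sum: t=0:+1/1728000 = 1/1728000
3j²(3 5 8; -2 0 2) = Δ·Π!·Σ² = 27/2431  (sign +1)
combine: 4πI² = 1309·56/2431·27/2431 = 10584/31603
take √, sign +1: I = 0.16325099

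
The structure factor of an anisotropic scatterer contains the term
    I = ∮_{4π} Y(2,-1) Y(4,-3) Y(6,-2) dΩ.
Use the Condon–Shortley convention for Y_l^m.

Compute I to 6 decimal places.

0.000000

m-sum = -1 − 3 − 2 = -6 ≠ 0 ⇒ I = 0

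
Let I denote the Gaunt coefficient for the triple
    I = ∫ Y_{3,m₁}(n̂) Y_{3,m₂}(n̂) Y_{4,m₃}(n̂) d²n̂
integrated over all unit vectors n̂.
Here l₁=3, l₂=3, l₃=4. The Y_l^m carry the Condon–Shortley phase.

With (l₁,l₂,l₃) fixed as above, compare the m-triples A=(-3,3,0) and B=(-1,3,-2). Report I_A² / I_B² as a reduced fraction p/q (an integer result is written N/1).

1/6

Shared (l₁,l₂,l₃)=(3,3,4): N and (l;000)² cancel in I_A²/I_B².
A: Δ = 2!·4!·4!/11! = 1/34650; Racah Σ t=2..2: t=2:+1/1152 = 1/1152; ⇒ 3j(3 3 4; -3 3 0)² = 1/154, sgn +1
B: Δ = 2!·4!·4!/11! = 1/34650; Racah Σ t=2..2: t=2:+1/192 = 1/192; ⇒ 3j(3 3 4; -1 3 -2)² = 3/77, sgn +1
I_A²/I_B² = (1/154)/(3/77) = 1/6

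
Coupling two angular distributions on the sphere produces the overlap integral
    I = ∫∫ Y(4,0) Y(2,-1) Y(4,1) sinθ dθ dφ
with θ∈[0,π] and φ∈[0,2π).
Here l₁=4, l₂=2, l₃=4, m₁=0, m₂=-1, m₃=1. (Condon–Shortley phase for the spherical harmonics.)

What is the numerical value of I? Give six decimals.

-0.044869

Checks pass: Σm=0; 10 even; l₃=4∈[2,6].
(2·4+1)(2·2+1)(2·4+1) = 405
Δ: 2! 6! 2! / 11! → 1/13860
sum: t=0:+1/192 t=1:−1/36 t=2:+1/192 = -5/288
3j²(4 2 4; 0 0 0) = Δ·Π!·Σ² = 20/693  (sign -1)
sum: t=0:+1/96 t=1:−1/72 = -1/288
3j²(4 2 4; 0 -1 1) = Δ·Π!·Σ² = 1/462  (sign +1)
combine: 4πI² = 405·20/693·1/462 = 150/5929
take √, sign -1: I = -0.04486937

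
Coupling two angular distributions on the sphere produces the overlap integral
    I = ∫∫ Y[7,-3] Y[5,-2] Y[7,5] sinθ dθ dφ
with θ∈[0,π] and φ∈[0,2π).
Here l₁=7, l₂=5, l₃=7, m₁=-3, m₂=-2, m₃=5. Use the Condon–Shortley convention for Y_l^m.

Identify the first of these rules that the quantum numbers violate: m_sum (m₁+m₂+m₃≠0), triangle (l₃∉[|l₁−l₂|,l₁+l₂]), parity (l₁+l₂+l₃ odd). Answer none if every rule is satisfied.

parity

azimuthal sum: -3 − 2 + 5 = 0  ✓
2 ≤ 7 ≤ 12 (triangle on l)  ✓
L = 7 + 5 + 7 = 19 (odd)  ✗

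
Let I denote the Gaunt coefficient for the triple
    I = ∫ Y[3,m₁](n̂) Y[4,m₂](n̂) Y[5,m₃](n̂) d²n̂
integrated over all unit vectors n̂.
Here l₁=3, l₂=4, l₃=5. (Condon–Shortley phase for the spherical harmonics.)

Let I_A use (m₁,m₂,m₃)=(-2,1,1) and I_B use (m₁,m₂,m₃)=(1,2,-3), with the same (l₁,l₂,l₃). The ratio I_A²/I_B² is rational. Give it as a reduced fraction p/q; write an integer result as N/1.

3125/3402

Same 3,4,5: normalisation and zero-m 3j drop out of the ratio.
A: Δ: 2! 4! 6! / 13! → 1/180180; sum: t=1:−1/1152 t=2:+1/432 = 5/3456; 3j²(3 4 5; -2 1 1) = Δ·Π!·Σ² = 625/36036  (sign +1)
B: Δ: 2! 4! 6! / 13! → 1/180180; sum: t=0:+1/5760 t=1:−1/720 t=2:+1/2304 = -1/1280; 3j²(3 4 5; 1 2 -3) = Δ·Π!·Σ² = 27/1430  (sign -1)
I_A²/I_B² = (625/36036)/(27/1430) = 3125/3402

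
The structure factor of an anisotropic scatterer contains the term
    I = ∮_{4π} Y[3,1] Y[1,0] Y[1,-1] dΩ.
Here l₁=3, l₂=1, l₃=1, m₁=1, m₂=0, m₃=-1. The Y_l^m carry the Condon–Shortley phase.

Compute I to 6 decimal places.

|3−1|≤1≤3+1 violated ⇒ I = 0

0.000000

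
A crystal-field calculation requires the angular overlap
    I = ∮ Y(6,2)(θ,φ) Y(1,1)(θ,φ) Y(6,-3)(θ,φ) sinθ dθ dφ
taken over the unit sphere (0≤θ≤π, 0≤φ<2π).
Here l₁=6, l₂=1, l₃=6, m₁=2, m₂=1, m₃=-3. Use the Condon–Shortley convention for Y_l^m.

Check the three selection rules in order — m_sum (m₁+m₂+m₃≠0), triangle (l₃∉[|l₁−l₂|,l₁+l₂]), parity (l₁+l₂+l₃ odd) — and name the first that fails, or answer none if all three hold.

parity

Σmᵢ = 0  ✓
l₃∈[|l₁−l₂|,l₁+l₂]=[5,7], have l₃=6  ✓
Σlᵢ = 13 ⇒ odd  ✗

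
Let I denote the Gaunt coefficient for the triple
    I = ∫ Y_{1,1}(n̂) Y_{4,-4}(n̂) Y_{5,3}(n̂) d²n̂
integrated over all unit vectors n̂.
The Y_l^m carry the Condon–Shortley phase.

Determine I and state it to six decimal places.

-0.049106

m-sum 0 ✓  L=10 even ✓  3≤5≤5 ✓
Π(2lᵢ+1) = 3×9×11 = 297
triangle coeff Δ(1,4,5) = 1/495
Σ_t [0,0]: t=0:+1/576 = 1/576
(3j)²=5/99 [(1 4 5; 0 0 0)], sign=-1
Σ_t [0,0]: t=0:+1/80640 = 1/80640
(3j)²=1/495 [(1 4 5; 1 -4 3)], sign=+1
⇒ 4πI² = 1/33
I = (-1)√(1/33/(4π)) = -0.04910640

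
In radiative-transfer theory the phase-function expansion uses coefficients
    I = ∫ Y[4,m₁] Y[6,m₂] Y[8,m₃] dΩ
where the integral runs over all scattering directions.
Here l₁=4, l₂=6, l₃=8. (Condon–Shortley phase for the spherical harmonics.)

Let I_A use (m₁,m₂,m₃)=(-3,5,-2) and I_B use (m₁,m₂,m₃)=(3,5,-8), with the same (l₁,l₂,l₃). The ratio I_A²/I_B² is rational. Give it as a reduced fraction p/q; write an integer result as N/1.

Shared (l₁,l₂,l₃)=(4,6,8): N and (l;000)² cancel in I_A²/I_B².
A: Δ = 2!·6!·10!/19! = 1/23279256; Racah Σ t=1..2: t=1:−1/2612736000 t=2:+1/87091200 = 29/2612736000; ⇒ 3j(4 6 8; -3 5 -2)² = 841/302328, sgn +1
B: Δ = 2!·6!·10!/19! = 1/23279256; Racah Σ t=1..1: t=1:−1/2612736000 = -1/2612736000; ⇒ 3j(4 6 8; 3 5 -8)² = 77/2907, sgn -1
I_A²/I_B² = (841/302328)/(77/2907) = 841/8008

841/8008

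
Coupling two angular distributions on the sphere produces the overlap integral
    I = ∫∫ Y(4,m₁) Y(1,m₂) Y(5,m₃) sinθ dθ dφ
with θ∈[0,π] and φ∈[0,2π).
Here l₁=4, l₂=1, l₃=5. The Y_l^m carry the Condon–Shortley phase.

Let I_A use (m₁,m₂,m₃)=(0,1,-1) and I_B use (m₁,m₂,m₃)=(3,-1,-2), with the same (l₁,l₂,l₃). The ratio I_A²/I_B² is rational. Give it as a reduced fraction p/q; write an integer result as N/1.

5/1

Same 4,1,5: normalisation and zero-m 3j drop out of the ratio.
A: Δ: 0! 8! 2! / 11! → 1/495; sum: t=0:+1/1152 = 1/1152; 3j²(4 1 5; 0 1 -1) = Δ·Π!·Σ² = 1/33  (sign +1)
B: Δ: 0! 8! 2! / 11! → 1/495; sum: t=0:+1/10080 = 1/10080; 3j²(4 1 5; 3 -1 -2) = Δ·Π!·Σ² = 1/165  (sign -1)
I_A²/I_B² = (1/33)/(1/165) = 5/1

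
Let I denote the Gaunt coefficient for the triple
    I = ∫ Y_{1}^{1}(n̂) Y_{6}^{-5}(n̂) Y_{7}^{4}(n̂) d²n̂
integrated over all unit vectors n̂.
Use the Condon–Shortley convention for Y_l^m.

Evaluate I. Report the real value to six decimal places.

0.060604

Rules hold: Σm=0, L=14 even, 5≤7≤7.
N = 3·13·15 = 585
Δ = 0!·2!·12!/15! = 1/1365
Racah Σ t=0..0: t=0:+1/518400 = 1/518400
⇒ 3j(1 6 7; 0 0 0)² = 7/195, sgn -1
Racah Σ t=0..0: t=0:+1/79833600 = 1/79833600
⇒ 3j(1 6 7; 1 -5 4)² = 1/455, sgn -1
4πI² = N·(3j₀)²·(3jₘ)² = 3/65
I = +1·√(0.0461538/4π) = 0.06060368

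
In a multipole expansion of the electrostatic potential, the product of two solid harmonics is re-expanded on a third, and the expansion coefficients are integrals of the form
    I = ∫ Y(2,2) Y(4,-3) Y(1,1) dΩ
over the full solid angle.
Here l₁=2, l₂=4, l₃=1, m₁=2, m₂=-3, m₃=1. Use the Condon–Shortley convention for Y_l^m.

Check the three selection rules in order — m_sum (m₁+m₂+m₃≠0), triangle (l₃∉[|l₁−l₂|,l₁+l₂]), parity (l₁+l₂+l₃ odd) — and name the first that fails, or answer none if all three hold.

Σmᵢ = 0  ✓
l₃∈[|l₁−l₂|,l₁+l₂]=[2,6], have l₃=1  ✗
Σlᵢ = 7 ⇒ odd

triangle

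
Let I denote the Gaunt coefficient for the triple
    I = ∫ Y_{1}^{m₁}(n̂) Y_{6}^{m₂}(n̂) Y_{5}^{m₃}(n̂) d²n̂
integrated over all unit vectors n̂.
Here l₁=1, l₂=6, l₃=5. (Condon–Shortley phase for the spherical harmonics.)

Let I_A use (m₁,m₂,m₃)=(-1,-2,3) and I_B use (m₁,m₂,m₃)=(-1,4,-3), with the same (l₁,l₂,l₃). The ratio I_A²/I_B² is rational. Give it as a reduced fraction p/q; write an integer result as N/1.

2/15

Shared (l₁,l₂,l₃)=(1,6,5): N and (l;000)² cancel in I_A²/I_B².
A: Δ = 2!·0!·10!/13! = 1/858; Racah Σ t=2..2: t=2:+1/161280 = 1/161280; ⇒ 3j(1 6 5; -1 -2 3)² = 1/143, sgn +1
B: Δ = 2!·0!·10!/13! = 1/858; Racah Σ t=2..2: t=2:+1/161280 = 1/161280; ⇒ 3j(1 6 5; -1 4 -3)² = 15/286, sgn +1
I_A²/I_B² = (1/143)/(15/286) = 2/15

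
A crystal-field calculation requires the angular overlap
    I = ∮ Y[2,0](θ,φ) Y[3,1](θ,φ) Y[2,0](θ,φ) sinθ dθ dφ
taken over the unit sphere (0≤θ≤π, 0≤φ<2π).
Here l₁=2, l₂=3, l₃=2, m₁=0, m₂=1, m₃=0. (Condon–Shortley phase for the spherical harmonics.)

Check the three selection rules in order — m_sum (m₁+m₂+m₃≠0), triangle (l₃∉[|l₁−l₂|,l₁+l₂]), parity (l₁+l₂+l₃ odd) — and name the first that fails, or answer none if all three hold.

m_sum

m₁+m₂+m₃ = 0 + 1 + 0 = 1  ✗
triangle: |2−3|=1 ≤ l₃=2 ≤ 2+3=5
parity: l₁+l₂+l₃ = 7 is odd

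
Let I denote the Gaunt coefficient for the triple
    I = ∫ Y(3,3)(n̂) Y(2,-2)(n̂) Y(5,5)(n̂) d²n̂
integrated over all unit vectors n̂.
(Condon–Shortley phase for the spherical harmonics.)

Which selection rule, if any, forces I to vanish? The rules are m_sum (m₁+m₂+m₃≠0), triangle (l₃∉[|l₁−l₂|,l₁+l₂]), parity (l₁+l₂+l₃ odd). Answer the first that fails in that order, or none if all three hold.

m₁+m₂+m₃ = 3 − 2 + 5 = 6  ✗
triangle: |3−2|=1 ≤ l₃=5 ≤ 3+2=5
parity: l₁+l₂+l₃ = 10 is even

m_sum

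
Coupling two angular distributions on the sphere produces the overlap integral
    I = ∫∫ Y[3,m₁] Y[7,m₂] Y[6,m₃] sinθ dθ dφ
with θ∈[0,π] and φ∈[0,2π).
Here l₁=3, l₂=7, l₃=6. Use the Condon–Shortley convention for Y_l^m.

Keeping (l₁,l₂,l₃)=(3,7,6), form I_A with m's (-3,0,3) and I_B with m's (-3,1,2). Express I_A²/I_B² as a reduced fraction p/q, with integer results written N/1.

Shared (l₁,l₂,l₃)=(3,7,6): N and (l;000)² cancel in I_A²/I_B².
A: Δ = 4!·2!·10!/17! = 1/2042040; Racah Σ t=4..4: t=4:+1/1451520 = 1/1451520; ⇒ 3j(3 7 6; -3 0 3)² = 45/4862, sgn -1
B: Δ = 4!·2!·10!/17! = 1/2042040; Racah Σ t=4..4: t=4:+1/829440 = 1/829440; ⇒ 3j(3 7 6; -3 1 2)² = 35/2431, sgn +1
I_A²/I_B² = (45/4862)/(35/2431) = 9/14

9/14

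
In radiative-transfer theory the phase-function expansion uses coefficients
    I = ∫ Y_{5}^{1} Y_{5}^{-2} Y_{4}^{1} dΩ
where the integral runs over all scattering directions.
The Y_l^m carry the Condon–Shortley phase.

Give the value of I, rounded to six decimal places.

0.128377

Checks pass: Σm=0; 14 even; l₃=4∈[0,10].
(2·5+1)(2·5+1)(2·4+1) = 1089
Δ: 6! 4! 4! / 15! → 1/3153150
sum: t=1:−1/69120 t=2:+1/1728 t=3:−1/576 t=4:+1/1728 t=5:−1/69120 = -7/11520
3j²(5 5 4; 0 0 0) = Δ·Π!·Σ² = 2/143  (sign -1)
sum: t=0:+1/103680 t=1:−1/2880 t=2:+1/1152 t=3:−1/5184 = 7/20736
3j²(5 5 4; 1 -2 1) = Δ·Π!·Σ² = 35/2574  (sign -1)
combine: 4πI² = 1089·2/143·35/2574 = 35/169
take √, sign +1: I = 0.12837656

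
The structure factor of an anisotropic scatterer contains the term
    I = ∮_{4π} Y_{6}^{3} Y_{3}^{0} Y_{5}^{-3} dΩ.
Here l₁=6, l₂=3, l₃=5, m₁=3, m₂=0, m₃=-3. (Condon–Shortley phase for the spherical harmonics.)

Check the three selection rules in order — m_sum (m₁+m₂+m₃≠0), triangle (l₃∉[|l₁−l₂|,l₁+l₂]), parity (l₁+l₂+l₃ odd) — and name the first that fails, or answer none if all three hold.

none

Σmᵢ = 0  ✓
l₃∈[|l₁−l₂|,l₁+l₂]=[3,9], have l₃=5  ✓
Σlᵢ = 14 ⇒ even  ✓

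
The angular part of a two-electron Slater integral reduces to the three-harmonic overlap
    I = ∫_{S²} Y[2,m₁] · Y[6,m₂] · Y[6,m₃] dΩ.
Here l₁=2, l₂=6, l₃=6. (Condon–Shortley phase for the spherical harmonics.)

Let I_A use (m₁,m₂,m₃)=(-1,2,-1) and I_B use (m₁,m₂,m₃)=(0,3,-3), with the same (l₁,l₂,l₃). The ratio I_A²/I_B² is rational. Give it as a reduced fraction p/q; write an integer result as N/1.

Same 2,6,6: normalisation and zero-m 3j drop out of the ratio.
A: Δ: 2! 2! 10! / 15! → 1/90090; sum: t=1:−1/60480 t=2:+1/34560 = 1/80640; 3j²(2 6 6; -1 2 -1) = Δ·Π!·Σ² = 6/1001  (sign -1)
B: Δ: 2! 2! 10! / 15! → 1/90090; sum: t=0:+1/1451520 t=1:−1/80640 t=2:+1/120960 = -1/290304; 3j²(2 6 6; 0 3 -3) = Δ·Π!·Σ² = 5/2002  (sign +1)
I_A²/I_B² = (6/1001)/(5/2002) = 12/5

12/5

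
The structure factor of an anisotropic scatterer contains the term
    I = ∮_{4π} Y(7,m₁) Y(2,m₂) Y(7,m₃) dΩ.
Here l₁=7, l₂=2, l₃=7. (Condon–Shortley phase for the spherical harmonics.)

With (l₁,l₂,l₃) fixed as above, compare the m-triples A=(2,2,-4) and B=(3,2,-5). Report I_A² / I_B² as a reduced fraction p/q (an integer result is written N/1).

25/18

Same 7,2,7: normalisation and zero-m 3j drop out of the ratio.
A: Δ: 2! 12! 2! / 17! → 1/185640; sum: t=2:+1/8709120 = 1/8709120; 3j²(7 2 7; 2 2 -4) = Δ·Π!·Σ² = 55/3094  (sign -1)
B: Δ: 2! 12! 2! / 17! → 1/185640; sum: t=2:+1/29030400 = 1/29030400; 3j²(7 2 7; 3 2 -5) = Δ·Π!·Σ² = 99/7735  (sign +1)
I_A²/I_B² = (55/3094)/(99/7735) = 25/18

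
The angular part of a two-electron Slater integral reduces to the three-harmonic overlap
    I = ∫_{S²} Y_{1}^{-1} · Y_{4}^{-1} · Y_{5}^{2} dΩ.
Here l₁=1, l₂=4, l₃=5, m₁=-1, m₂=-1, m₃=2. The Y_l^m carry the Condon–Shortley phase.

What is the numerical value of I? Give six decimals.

Checks pass: Σm=0; 10 even; l₃=5∈[3,5].
(2·1+1)(2·4+1)(2·5+1) = 297
Δ: 0! 2! 8! / 11! → 1/495
sum: t=0:+1/576 = 1/576
3j²(1 4 5; 0 0 0) = Δ·Π!·Σ² = 5/99  (sign -1)
sum: t=0:+1/1440 = 1/1440
3j²(1 4 5; -1 -1 2) = Δ·Π!·Σ² = 7/165  (sign -1)
combine: 4πI² = 297·5/99·7/165 = 7/11
take √, sign +1: I = 0.22503380

0.225034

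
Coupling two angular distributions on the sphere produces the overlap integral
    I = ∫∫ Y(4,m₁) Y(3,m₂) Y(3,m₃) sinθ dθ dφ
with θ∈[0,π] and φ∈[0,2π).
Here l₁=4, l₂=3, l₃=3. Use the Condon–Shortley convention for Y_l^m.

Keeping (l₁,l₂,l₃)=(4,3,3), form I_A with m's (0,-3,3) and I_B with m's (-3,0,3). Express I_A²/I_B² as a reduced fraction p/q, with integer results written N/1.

Shared (l₁,l₂,l₃)=(4,3,3): N and (l;000)² cancel in I_A²/I_B².
A: Δ = 4!·4!·2!/11! = 1/34650; Racah Σ t=0..0: t=0:+1/1152 = 1/1152; ⇒ 3j(4 3 3; 0 -3 3)² = 1/154, sgn +1
B: Δ = 4!·4!·2!/11! = 1/34650; Racah Σ t=3..3: t=3:−1/288 = -1/288; ⇒ 3j(4 3 3; -3 0 3)² = 1/22, sgn -1
I_A²/I_B² = (1/154)/(1/22) = 1/7

1/7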